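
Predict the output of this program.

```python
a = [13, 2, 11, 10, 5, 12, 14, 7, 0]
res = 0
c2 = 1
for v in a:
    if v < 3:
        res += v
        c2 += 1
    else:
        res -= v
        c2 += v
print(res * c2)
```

v=13: not <3, res = 0-13 = -13; c2=14
v=2: <3, res = (-13)+2 = -11; c2=15
v=11: not <3, res = (-11)-11 = -22; c2=26
v=10: not <3, res = (-22)-10 = -32; c2=36
v=5: not <3, res = (-32)-5 = -37; c2=41
v=12: not <3, res = (-37)-12 = -49; c2=53
v=14: not <3, res = (-49)-14 = -63; c2=67
v=7: not <3, res = (-63)-7 = -70; c2=74
v=0: <3, res = (-70)+0 = -70; c2=75
res*c2 = (-70)*75 = -5250

-5250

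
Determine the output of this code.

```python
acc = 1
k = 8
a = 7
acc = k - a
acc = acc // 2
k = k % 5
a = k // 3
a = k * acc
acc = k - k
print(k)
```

3

acc = 8-7 = 1
acc = 1//2 = 0
k = 8%5 = 3
a = 3//3 = 1
a = 3*0 = 0
acc = 3-3 = 0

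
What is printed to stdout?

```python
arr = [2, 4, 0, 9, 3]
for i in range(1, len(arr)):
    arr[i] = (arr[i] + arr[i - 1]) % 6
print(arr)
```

[2, 0, 0, 3, 0]

i=1: arr[1] = (4+2)%6 = 0 → [2, 0, 0, 9, 3]
i=2: arr[2] = (0+0)%6 = 0 → [2, 0, 0, 9, 3]
i=3: arr[3] = (9+0)%6 = 3 → [2, 0, 0, 3, 3]
i=4: arr[4] = (3+3)%6 = 0 → [2, 0, 0, 3, 0]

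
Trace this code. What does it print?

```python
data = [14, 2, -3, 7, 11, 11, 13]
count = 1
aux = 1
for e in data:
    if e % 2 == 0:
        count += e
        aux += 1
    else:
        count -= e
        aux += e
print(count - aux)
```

e=14: even, count = 1+14 = 15; aux=2
e=2: even, count = 15+2 = 17; aux=3
e=-3: not even, count = 17-(-3) = 20; aux=0
e=7: not even, count = 20-7 = 13; aux=7
e=11: not even, count = 13-11 = 2; aux=18
e=11: not even, count = 2-11 = -9; aux=29
e=13: not even, count = (-9)-13 = -22; aux=42
count-aux = (-22)-42 = -64

-64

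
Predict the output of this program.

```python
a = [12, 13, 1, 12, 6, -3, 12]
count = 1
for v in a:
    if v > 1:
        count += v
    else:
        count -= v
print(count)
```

58

v=12: >1, count = 1+12 = 13
v=13: >1, count = 13+13 = 26
v=1: not >1, count = 26-1 = 25
v=12: >1, count = 25+12 = 37
v=6: >1, count = 37+6 = 43
v=-3: not >1, count = 43-(-3) = 46
v=12: >1, count = 46+12 = 58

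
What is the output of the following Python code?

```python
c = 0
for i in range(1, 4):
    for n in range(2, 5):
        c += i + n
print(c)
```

i=1,n=2: c = 0+3 = 3
i=1,n=3: c = 3+4 = 7
i=1,n=4: c = 7+5 = 12
i=2,n=2: c = 12+4 = 16
i=2,n=3: c = 16+5 = 21
i=2,n=4: c = 21+6 = 27
i=3,n=2: c = 27+5 = 32
i=3,n=3: c = 32+6 = 38
i=3,n=4: c = 38+7 = 45

45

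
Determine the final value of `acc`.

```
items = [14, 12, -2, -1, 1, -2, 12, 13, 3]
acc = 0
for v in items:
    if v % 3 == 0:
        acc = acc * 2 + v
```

v=14: not %3==0
v=12: %3==0, acc = 0*2+12 = 12
v=-2: not %3==0
v=-1: not %3==0
v=1: not %3==0
v=-2: not %3==0
v=12: %3==0, acc = 12*2+12 = 36
v=13: not %3==0
v=3: %3==0, acc = 36*2+3 = 75

75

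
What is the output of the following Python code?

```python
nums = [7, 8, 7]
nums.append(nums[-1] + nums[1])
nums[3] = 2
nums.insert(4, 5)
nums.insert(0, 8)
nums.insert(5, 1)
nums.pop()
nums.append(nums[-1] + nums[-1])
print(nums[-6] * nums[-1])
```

append nums[-1]+nums[1] = 7+8 = 15 → [7, 8, 7, 15]
nums[3] = 2 → [7, 8, 7, 2]
insert 5 at 4 → [7, 8, 7, 2, 5]
insert 8 at 0 → [8, 7, 8, 7, 2, 5]
insert 1 at 5 → [8, 7, 8, 7, 2, 1, 5]
pop() removes 5 → [8, 7, 8, 7, 2, 1]
append nums[-1]+nums[-1] = 1+1 = 2 → [8, 7, 8, 7, 2, 1, 2]
nums[-6]*nums[-1] = 7*2 = 14

14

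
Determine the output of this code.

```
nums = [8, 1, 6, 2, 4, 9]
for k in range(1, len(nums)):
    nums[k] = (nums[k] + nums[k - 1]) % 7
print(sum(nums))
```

k=1: nums[1] = (1+8)%7 = 2 → [8, 2, 6, 2, 4, 9]
k=2: nums[2] = (6+2)%7 = 1 → [8, 2, 1, 2, 4, 9]
k=3: nums[3] = (2+1)%7 = 3 → [8, 2, 1, 3, 4, 9]
k=4: nums[4] = (4+3)%7 = 0 → [8, 2, 1, 3, 0, 9]
k=5: nums[5] = (9+0)%7 = 2 → [8, 2, 1, 3, 0, 2]
sum = 16

16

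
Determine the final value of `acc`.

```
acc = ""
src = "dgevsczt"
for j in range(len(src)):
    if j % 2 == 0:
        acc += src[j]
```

'desz'

j=0: add 'd' → 'd'
j=1: skip
j=2: add 'e' → 'de'
j=3: skip
j=4: add 's' → 'des'
j=5: skip
j=6: add 'z' → 'desz'
j=7: skip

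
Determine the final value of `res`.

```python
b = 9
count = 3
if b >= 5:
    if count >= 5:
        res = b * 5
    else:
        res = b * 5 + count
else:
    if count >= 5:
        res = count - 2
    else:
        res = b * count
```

48

b=9, count=3
b >= 5 is True; count >= 5 is False
→ res = b * 5 + count = 48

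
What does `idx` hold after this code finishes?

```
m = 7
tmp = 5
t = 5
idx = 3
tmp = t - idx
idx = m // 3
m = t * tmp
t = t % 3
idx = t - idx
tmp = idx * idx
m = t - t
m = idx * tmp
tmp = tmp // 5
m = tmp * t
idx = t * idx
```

0

tmp = 5-3 = 2
idx = 7//3 = 2
m = 5*2 = 10
t = 5%3 = 2
idx = 2-2 = 0
tmp = 0*0 = 0
m = 2-2 = 0
m = 0*0 = 0
tmp = 0//5 = 0
m = 0*2 = 0
idx = 2*0 = 0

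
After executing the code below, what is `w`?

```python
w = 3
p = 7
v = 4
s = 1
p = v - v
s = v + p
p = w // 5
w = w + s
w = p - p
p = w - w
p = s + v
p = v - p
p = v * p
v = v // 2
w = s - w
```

p = 4-4 = 0
s = 4+0 = 4
p = 3//5 = 0
w = 3+4 = 7
w = 0-0 = 0
p = 0-0 = 0
p = 4+4 = 8
p = 4-8 = -4
p = 4*(-4) = -16
v = 4//2 = 2
w = 4-0 = 4

4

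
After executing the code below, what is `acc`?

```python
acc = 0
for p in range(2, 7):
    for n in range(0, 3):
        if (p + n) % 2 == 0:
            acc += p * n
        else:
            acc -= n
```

25

p=2,n=0: even sum, acc = 0+0 = 0
p=2,n=1: odd sum, acc = 0-1 = -1
p=2,n=2: even sum, acc = (-1)+4 = 3
p=3,n=0: odd sum, acc = 3-0 = 3
p=3,n=1: even sum, acc = 3+3 = 6
p=3,n=2: odd sum, acc = 6-2 = 4
p=4,n=0: even sum, acc = 4+0 = 4
p=4,n=1: odd sum, acc = 4-1 = 3
p=4,n=2: even sum, acc = 3+8 = 11
p=5,n=0: odd sum, acc = 11-0 = 11
p=5,n=1: even sum, acc = 11+5 = 16
p=5,n=2: odd sum, acc = 16-2 = 14
p=6,n=0: even sum, acc = 14+0 = 14
p=6,n=1: odd sum, acc = 14-1 = 13
p=6,n=2: even sum, acc = 13+12 = 25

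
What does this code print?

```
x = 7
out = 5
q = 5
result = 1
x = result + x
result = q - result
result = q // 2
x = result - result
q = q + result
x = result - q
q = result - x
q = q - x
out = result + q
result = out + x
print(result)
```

x = 1+7 = 8
result = 5-1 = 4
result = 5//2 = 2
x = 2-2 = 0
q = 5+2 = 7
x = 2-7 = -5
q = 2-(-5) = 7
q = 7-(-5) = 12
out = 2+12 = 14
result = 14+(-5) = 9

9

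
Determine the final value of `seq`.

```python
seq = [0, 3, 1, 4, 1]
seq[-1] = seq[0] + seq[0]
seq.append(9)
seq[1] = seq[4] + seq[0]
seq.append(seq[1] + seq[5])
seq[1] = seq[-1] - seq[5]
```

seq[-1] = seq[0]+seq[0] = 0+0 = 0 → [0, 3, 1, 4, 0]
append 9 → [0, 3, 1, 4, 0, 9]
seq[1] = seq[4]+seq[0] = 0+0 = 0 → [0, 0, 1, 4, 0, 9]
append seq[1]+seq[5] = 0+9 = 9 → [0, 0, 1, 4, 0, 9, 9]
seq[1] = seq[-1]-seq[5] = 9-9 = 0 → [0, 0, 1, 4, 0, 9, 9]

[0, 0, 1, 4, 0, 9, 9]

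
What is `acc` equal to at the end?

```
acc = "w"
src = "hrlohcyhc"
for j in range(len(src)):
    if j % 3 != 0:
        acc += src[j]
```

'wrlhchc'

j=0: skip
j=1: add 'r' → 'wr'
j=2: add 'l' → 'wrl'
j=3: skip
j=4: add 'h' → 'wrlh'
j=5: add 'c' → 'wrlhc'
j=6: skip
j=7: add 'h' → 'wrlhch'
j=8: add 'c' → 'wrlhchc'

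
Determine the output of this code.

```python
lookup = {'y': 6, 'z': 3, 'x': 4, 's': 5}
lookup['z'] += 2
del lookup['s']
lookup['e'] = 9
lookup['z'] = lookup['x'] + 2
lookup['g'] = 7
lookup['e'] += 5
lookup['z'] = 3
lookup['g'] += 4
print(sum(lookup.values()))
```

lookup['z'] = 3+2 = 5 → {'y': 6, 'z': 5, 'x': 4, 's': 5}
del 's' → {'y': 6, 'z': 5, 'x': 4}
lookup['e'] = 9 → {'y': 6, 'z': 5, 'x': 4, 'e': 9}
lookup['z'] = lookup['x']+2 = 6 → {'y': 6, 'z': 6, 'x': 4, 'e': 9}
lookup['g'] = 7 → {'y': 6, 'z': 6, 'x': 4, 'e': 9, 'g': 7}
lookup['e'] = 9+5 = 14 → {'y': 6, 'z': 6, 'x': 4, 'e': 14, 'g': 7}
lookup['z'] = 3 → {'y': 6, 'z': 3, 'x': 4, 'e': 14, 'g': 7}
lookup['g'] = 7+4 = 11 → {'y': 6, 'z': 3, 'x': 4, 'e': 14, 'g': 11}
sum of values = 38

38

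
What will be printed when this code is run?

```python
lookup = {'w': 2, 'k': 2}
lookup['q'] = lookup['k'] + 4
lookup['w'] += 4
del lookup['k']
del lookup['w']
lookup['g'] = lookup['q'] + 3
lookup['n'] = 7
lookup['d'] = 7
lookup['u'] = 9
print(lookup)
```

{'q': 6, 'g': 9, 'n': 7, 'd': 7, 'u': 9}

lookup['q'] = lookup['k']+4 = 6 → {'w': 2, 'k': 2, 'q': 6}
lookup['w'] = 2+4 = 6 → {'w': 6, 'k': 2, 'q': 6}
del 'k' → {'w': 6, 'q': 6}
del 'w' → {'q': 6}
lookup['g'] = lookup['q']+3 = 9 → {'q': 6, 'g': 9}
lookup['n'] = 7 → {'q': 6, 'g': 9, 'n': 7}
lookup['d'] = 7 → {'q': 6, 'g': 9, 'n': 7, 'd': 7}
lookup['u'] = 9 → {'q': 6, 'g': 9, 'n': 7, 'd': 7, 'u': 9}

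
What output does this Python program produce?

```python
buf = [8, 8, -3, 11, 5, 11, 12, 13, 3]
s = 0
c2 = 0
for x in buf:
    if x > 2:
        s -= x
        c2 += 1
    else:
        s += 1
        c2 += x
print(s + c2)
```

-65

x=8: >2, s = 0-8 = -8; c2=1
x=8: >2, s = (-8)-8 = -16; c2=2
x=-3: not >2, s = (-16)+1 = -15; c2=-1
x=11: >2, s = (-15)-11 = -26; c2=0
x=5: >2, s = (-26)-5 = -31; c2=1
x=11: >2, s = (-31)-11 = -42; c2=2
x=12: >2, s = (-42)-12 = -54; c2=3
x=13: >2, s = (-54)-13 = -67; c2=4
x=3: >2, s = (-67)-3 = -70; c2=5
s+c2 = (-70)+5 = -65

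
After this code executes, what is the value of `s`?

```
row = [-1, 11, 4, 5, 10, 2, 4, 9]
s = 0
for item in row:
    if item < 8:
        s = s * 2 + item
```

item=-1: <8, s = 0*2+(-1) = -1
item=11: not <8
item=4: <8, s = (-1)*2+4 = 2
item=5: <8, s = 2*2+5 = 9
item=10: not <8
item=2: <8, s = 9*2+2 = 20
item=4: <8, s = 20*2+4 = 44
item=9: not <8

44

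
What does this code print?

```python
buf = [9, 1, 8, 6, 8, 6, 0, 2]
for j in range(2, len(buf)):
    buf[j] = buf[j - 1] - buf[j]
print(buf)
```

[9, 1, -7, -13, -21, -27, -27, -29]

j=2: buf[2] = 1-8 = -7 → [9, 1, -7, 6, 8, 6, 0, 2]
j=3: buf[3] = (-7)-6 = -13 → [9, 1, -7, -13, 8, 6, 0, 2]
j=4: buf[4] = (-13)-8 = -21 → [9, 1, -7, -13, -21, 6, 0, 2]
j=5: buf[5] = (-21)-6 = -27 → [9, 1, -7, -13, -21, -27, 0, 2]
j=6: buf[6] = (-27)-0 = -27 → [9, 1, -7, -13, -21, -27, -27, 2]
j=7: buf[7] = (-27)-2 = -29 → [9, 1, -7, -13, -21, -27, -27, -29]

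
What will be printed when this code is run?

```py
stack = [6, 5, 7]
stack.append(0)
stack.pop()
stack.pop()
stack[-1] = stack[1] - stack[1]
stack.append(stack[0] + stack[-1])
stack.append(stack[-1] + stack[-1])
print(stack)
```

[6, 0, 6, 12]

append 0 → [6, 5, 7, 0]
pop() removes 0 → [6, 5, 7]
pop() removes 7 → [6, 5]
stack[-1] = stack[1]-stack[1] = 5-5 = 0 → [6, 0]
append stack[0]+stack[-1] = 6+0 = 6 → [6, 0, 6]
append stack[-1]+stack[-1] = 6+6 = 12 → [6, 0, 6, 12]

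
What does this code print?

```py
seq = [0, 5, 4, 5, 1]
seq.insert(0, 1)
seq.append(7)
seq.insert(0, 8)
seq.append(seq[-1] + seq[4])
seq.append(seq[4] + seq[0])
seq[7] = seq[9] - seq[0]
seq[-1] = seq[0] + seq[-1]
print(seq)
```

[8, 1, 0, 5, 4, 5, 1, 4, 11, 20]

insert 1 at 0 → [1, 0, 5, 4, 5, 1]
append 7 → [1, 0, 5, 4, 5, 1, 7]
insert 8 at 0 → [8, 1, 0, 5, 4, 5, 1, 7]
append seq[-1]+seq[4] = 7+4 = 11 → [8, 1, 0, 5, 4, 5, 1, 7, 11]
append seq[4]+seq[0] = 4+8 = 12 → [8, 1, 0, 5, 4, 5, 1, 7, 11, 12]
seq[7] = seq[9]-seq[0] = 12-8 = 4 → [8, 1, 0, 5, 4, 5, 1, 4, 11, 12]
seq[-1] = seq[0]+seq[-1] = 8+12 = 20 → [8, 1, 0, 5, 4, 5, 1, 4, 11, 20]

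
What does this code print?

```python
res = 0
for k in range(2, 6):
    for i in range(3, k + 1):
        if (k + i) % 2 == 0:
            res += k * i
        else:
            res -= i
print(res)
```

k=3,i=3: even sum, res = 0+9 = 9
k=4,i=3: odd sum, res = 9-3 = 6
k=4,i=4: even sum, res = 6+16 = 22
k=5,i=3: even sum, res = 22+15 = 37
k=5,i=4: odd sum, res = 37-4 = 33
k=5,i=5: even sum, res = 33+25 = 58

58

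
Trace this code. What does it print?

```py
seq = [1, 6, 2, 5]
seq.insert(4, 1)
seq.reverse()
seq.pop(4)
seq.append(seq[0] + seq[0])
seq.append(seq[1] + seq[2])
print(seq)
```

insert 1 at 4 → [1, 6, 2, 5, 1]
reverse → [1, 5, 2, 6, 1]
pop(4) removes 1 → [1, 5, 2, 6]
append seq[0]+seq[0] = 1+1 = 2 → [1, 5, 2, 6, 2]
append seq[1]+seq[2] = 5+2 = 7 → [1, 5, 2, 6, 2, 7]

[1, 5, 2, 6, 2, 7]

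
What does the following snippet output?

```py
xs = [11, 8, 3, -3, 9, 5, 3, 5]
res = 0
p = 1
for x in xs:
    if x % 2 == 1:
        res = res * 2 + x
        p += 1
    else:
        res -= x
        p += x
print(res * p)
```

x=11: odd, res = 0*2+11 = 11; p=2
x=8: not odd, res = 11-8 = 3; p=10
x=3: odd, res = 3*2+3 = 9; p=11
x=-3: odd, res = 9*2+(-3) = 15; p=12
x=9: odd, res = 15*2+9 = 39; p=13
x=5: odd, res = 39*2+5 = 83; p=14
x=3: odd, res = 83*2+3 = 169; p=15
x=5: odd, res = 169*2+5 = 343; p=16
res*p = 343*16 = 5488

5488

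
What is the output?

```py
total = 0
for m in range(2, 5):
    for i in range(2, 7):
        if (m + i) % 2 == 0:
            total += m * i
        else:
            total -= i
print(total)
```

m=2,i=2: even sum, total = 0+4 = 4
m=2,i=3: odd sum, total = 4-3 = 1
m=2,i=4: even sum, total = 1+8 = 9
m=2,i=5: odd sum, total = 9-5 = 4
m=2,i=6: even sum, total = 4+12 = 16
m=3,i=2: odd sum, total = 16-2 = 14
m=3,i=3: even sum, total = 14+9 = 23
m=3,i=4: odd sum, total = 23-4 = 19
m=3,i=5: even sum, total = 19+15 = 34
m=3,i=6: odd sum, total = 34-6 = 28
m=4,i=2: even sum, total = 28+8 = 36
m=4,i=3: odd sum, total = 36-3 = 33
m=4,i=4: even sum, total = 33+16 = 49
m=4,i=5: odd sum, total = 49-5 = 44
m=4,i=6: even sum, total = 44+24 = 68

68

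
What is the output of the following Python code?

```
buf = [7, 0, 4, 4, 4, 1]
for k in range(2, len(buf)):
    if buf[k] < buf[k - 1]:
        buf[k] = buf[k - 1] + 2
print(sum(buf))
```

k=2: 4>=0, unchanged → [7, 0, 4, 4, 4, 1]
k=3: 4>=4, unchanged → [7, 0, 4, 4, 4, 1]
k=4: 4>=4, unchanged → [7, 0, 4, 4, 4, 1]
k=5: 1<4, buf[5] = 4+2 = 6 → [7, 0, 4, 4, 4, 6]
sum = 25

25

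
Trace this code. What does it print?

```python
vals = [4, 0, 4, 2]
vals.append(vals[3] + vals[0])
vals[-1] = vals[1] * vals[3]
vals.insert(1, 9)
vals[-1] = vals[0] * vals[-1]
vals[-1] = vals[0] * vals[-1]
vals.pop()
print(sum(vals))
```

19

append vals[3]+vals[0] = 2+4 = 6 → [4, 0, 4, 2, 6]
vals[-1] = vals[1]*vals[3] = 0*2 = 0 → [4, 0, 4, 2, 0]
insert 9 at 1 → [4, 9, 0, 4, 2, 0]
vals[-1] = vals[0]*vals[-1] = 4*0 = 0 → [4, 9, 0, 4, 2, 0]
vals[-1] = vals[0]*vals[-1] = 4*0 = 0 → [4, 9, 0, 4, 2, 0]
pop() removes 0 → [4, 9, 0, 4, 2]
sum = 19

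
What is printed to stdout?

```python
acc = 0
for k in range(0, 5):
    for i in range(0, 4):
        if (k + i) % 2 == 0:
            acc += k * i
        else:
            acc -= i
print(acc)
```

12

k=0,i=0: even sum, acc = 0+0 = 0
k=0,i=1: odd sum, acc = 0-1 = -1
k=0,i=2: even sum, acc = (-1)+0 = -1
k=0,i=3: odd sum, acc = (-1)-3 = -4
k=1,i=0: odd sum, acc = (-4)-0 = -4
k=1,i=1: even sum, acc = (-4)+1 = -3
k=1,i=2: odd sum, acc = (-3)-2 = -5
k=1,i=3: even sum, acc = (-5)+3 = -2
k=2,i=0: even sum, acc = (-2)+0 = -2
k=2,i=1: odd sum, acc = (-2)-1 = -3
k=2,i=2: even sum, acc = (-3)+4 = 1
k=2,i=3: odd sum, acc = 1-3 = -2
k=3,i=0: odd sum, acc = (-2)-0 = -2
k=3,i=1: even sum, acc = (-2)+3 = 1
k=3,i=2: odd sum, acc = 1-2 = -1
k=3,i=3: even sum, acc = (-1)+9 = 8
k=4,i=0: even sum, acc = 8+0 = 8
k=4,i=1: odd sum, acc = 8-1 = 7
k=4,i=2: even sum, acc = 7+8 = 15
k=4,i=3: odd sum, acc = 15-3 = 12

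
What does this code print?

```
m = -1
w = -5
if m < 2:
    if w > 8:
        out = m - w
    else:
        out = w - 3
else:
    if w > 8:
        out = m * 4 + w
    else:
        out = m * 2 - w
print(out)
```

-8

m=-1, w=-5
m < 2 is True; w > 8 is False
→ out = w - 3 = -8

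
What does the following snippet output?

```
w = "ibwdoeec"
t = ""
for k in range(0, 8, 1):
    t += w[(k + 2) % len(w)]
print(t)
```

k=0: add w[2]='w' → 'w'
k=1: add w[3]='d' → 'wd'
k=2: add w[4]='o' → 'wdo'
k=3: add w[5]='e' → 'wdoe'
k=4: add w[6]='e' → 'wdoee'
k=5: add w[7]='c' → 'wdoeec'
k=6: add w[0]='i' → 'wdoeeci'
k=7: add w[1]='b' → 'wdoeecib'

wdoeecib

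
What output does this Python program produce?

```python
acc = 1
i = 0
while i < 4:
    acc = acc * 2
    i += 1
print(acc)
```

16

i=0: acc = 1*2 = 2
i=1: acc = 2*2 = 4
i=2: acc = 4*2 = 8
i=3: acc = 8*2 = 16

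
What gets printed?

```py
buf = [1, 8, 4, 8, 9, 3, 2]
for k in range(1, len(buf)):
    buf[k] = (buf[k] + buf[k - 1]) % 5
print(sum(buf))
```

12

k=1: buf[1] = (8+1)%5 = 4 → [1, 4, 4, 8, 9, 3, 2]
k=2: buf[2] = (4+4)%5 = 3 → [1, 4, 3, 8, 9, 3, 2]
k=3: buf[3] = (8+3)%5 = 1 → [1, 4, 3, 1, 9, 3, 2]
k=4: buf[4] = (9+1)%5 = 0 → [1, 4, 3, 1, 0, 3, 2]
k=5: buf[5] = (3+0)%5 = 3 → [1, 4, 3, 1, 0, 3, 2]
k=6: buf[6] = (2+3)%5 = 0 → [1, 4, 3, 1, 0, 3, 0]
sum = 12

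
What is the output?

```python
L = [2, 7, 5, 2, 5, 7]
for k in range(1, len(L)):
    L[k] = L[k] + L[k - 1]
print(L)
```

[2, 9, 14, 16, 21, 28]

k=1: L[1] = 7+2 = 9 → [2, 9, 5, 2, 5, 7]
k=2: L[2] = 5+9 = 14 → [2, 9, 14, 2, 5, 7]
k=3: L[3] = 2+14 = 16 → [2, 9, 14, 16, 5, 7]
k=4: L[4] = 5+16 = 21 → [2, 9, 14, 16, 21, 7]
k=5: L[5] = 7+21 = 28 → [2, 9, 14, 16, 21, 28]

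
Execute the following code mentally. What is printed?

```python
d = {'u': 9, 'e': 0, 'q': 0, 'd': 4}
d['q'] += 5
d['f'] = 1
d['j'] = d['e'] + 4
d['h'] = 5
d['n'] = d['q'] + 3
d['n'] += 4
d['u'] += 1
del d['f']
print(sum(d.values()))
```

d['q'] = 0+5 = 5 → {'u': 9, 'e': 0, 'q': 5, 'd': 4}
d['f'] = 1 → {'u': 9, 'e': 0, 'q': 5, 'd': 4, 'f': 1}
d['j'] = d['e']+4 = 4 → {'u': 9, 'e': 0, 'q': 5, 'd': 4, 'f': 1, 'j': 4}
d['h'] = 5 → {'u': 9, 'e': 0, 'q': 5, 'd': 4, 'f': 1, 'j': 4, 'h': 5}
d['n'] = d['q']+3 = 8 → {'u': 9, 'e': 0, 'q': 5, 'd': 4, 'f': 1, 'j': 4, 'h': 5, 'n': 8}
d['n'] = 8+4 = 12 → {'u': 9, 'e': 0, 'q': 5, 'd': 4, 'f': 1, 'j': 4, 'h': 5, 'n': 12}
d['u'] = 9+1 = 10 → {'u': 10, 'e': 0, 'q': 5, 'd': 4, 'f': 1, 'j': 4, 'h': 5, 'n': 12}
del 'f' → {'u': 10, 'e': 0, 'q': 5, 'd': 4, 'j': 4, 'h': 5, 'n': 12}
sum of values = 40

40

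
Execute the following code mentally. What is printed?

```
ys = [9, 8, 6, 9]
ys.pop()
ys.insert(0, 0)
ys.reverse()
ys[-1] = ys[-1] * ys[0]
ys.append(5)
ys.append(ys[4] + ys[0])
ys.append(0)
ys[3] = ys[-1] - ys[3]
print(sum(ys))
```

39

pop() removes 9 → [9, 8, 6]
insert 0 at 0 → [0, 9, 8, 6]
reverse → [6, 8, 9, 0]
ys[-1] = ys[-1]*ys[0] = 0*6 = 0 → [6, 8, 9, 0]
append 5 → [6, 8, 9, 0, 5]
append ys[4]+ys[0] = 5+6 = 11 → [6, 8, 9, 0, 5, 11]
append 0 → [6, 8, 9, 0, 5, 11, 0]
ys[3] = ys[-1]-ys[3] = 0-0 = 0 → [6, 8, 9, 0, 5, 11, 0]
sum = 39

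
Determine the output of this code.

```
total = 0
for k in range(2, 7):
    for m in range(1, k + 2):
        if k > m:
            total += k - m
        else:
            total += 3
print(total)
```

65

k=2,m=1: 2>1, total = 0+1 = 1
k=2,m=2: not 2>2, total = 1+3 = 4
k=2,m=3: not 2>3, total = 4+3 = 7
k=3,m=1: 3>1, total = 7+2 = 9
k=3,m=2: 3>2, total = 9+1 = 10
k=3,m=3: not 3>3, total = 10+3 = 13
k=3,m=4: not 3>4, total = 13+3 = 16
k=4,m=1: 4>1, total = 16+3 = 19
k=4,m=2: 4>2, total = 19+2 = 21
k=4,m=3: 4>3, total = 21+1 = 22
k=4,m=4: not 4>4, total = 22+3 = 25
k=4,m=5: not 4>5, total = 25+3 = 28
k=5,m=1: 5>1, total = 28+4 = 32
k=5,m=2: 5>2, total = 32+3 = 35
k=5,m=3: 5>3, total = 35+2 = 37
k=5,m=4: 5>4, total = 37+1 = 38
k=5,m=5: not 5>5, total = 38+3 = 41
k=5,m=6: not 5>6, total = 41+3 = 44
k=6,m=1: 6>1, total = 44+5 = 49
k=6,m=2: 6>2, total = 49+4 = 53
k=6,m=3: 6>3, total = 53+3 = 56
k=6,m=4: 6>4, total = 56+2 = 58
k=6,m=5: 6>5, total = 58+1 = 59
k=6,m=6: not 6>6, total = 59+3 = 62
k=6,m=7: not 6>7, total = 62+3 = 65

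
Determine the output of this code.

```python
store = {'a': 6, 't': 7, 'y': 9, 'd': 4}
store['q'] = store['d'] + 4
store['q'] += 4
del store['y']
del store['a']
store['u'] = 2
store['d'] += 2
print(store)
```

{'t': 7, 'd': 6, 'q': 12, 'u': 2}

store['q'] = store['d']+4 = 8 → {'a': 6, 't': 7, 'y': 9, 'd': 4, 'q': 8}
store['q'] = 8+4 = 12 → {'a': 6, 't': 7, 'y': 9, 'd': 4, 'q': 12}
del 'y' → {'a': 6, 't': 7, 'd': 4, 'q': 12}
del 'a' → {'t': 7, 'd': 4, 'q': 12}
store['u'] = 2 → {'t': 7, 'd': 4, 'q': 12, 'u': 2}
store['d'] = 4+2 = 6 → {'t': 7, 'd': 6, 'q': 12, 'u': 2}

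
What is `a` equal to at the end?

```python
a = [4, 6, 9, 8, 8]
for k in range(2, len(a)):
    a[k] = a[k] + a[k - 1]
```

[4, 6, 15, 23, 31]

k=2: a[2] = 9+6 = 15 → [4, 6, 15, 8, 8]
k=3: a[3] = 8+15 = 23 → [4, 6, 15, 23, 8]
k=4: a[4] = 8+23 = 31 → [4, 6, 15, 23, 31]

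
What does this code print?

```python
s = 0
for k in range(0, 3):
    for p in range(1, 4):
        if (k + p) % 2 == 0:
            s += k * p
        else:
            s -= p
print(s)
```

-2

k=0,p=1: odd sum, s = 0-1 = -1
k=0,p=2: even sum, s = (-1)+0 = -1
k=0,p=3: odd sum, s = (-1)-3 = -4
k=1,p=1: even sum, s = (-4)+1 = -3
k=1,p=2: odd sum, s = (-3)-2 = -5
k=1,p=3: even sum, s = (-5)+3 = -2
k=2,p=1: odd sum, s = (-2)-1 = -3
k=2,p=2: even sum, s = (-3)+4 = 1
k=2,p=3: odd sum, s = 1-3 = -2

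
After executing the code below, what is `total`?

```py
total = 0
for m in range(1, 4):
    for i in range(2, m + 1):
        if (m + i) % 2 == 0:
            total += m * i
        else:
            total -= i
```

m=2,i=2: even sum, total = 0+4 = 4
m=3,i=2: odd sum, total = 4-2 = 2
m=3,i=3: even sum, total = 2+9 = 11

11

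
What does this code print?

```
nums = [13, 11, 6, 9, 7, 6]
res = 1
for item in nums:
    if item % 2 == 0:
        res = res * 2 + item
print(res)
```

item=13: not even
item=11: not even
item=6: even, res = 1*2+6 = 8
item=9: not even
item=7: not even
item=6: even, res = 8*2+6 = 22

22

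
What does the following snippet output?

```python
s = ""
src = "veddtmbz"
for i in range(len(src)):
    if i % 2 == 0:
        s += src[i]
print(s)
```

i=0: add 'v' → 'v'
i=1: skip
i=2: add 'd' → 'vd'
i=3: skip
i=4: add 't' → 'vdt'
i=5: skip
i=6: add 'b' → 'vdtb'
i=7: skip

vdtb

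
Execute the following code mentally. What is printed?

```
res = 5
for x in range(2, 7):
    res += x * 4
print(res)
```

x=2: res = 5+2*4 = 13
x=3: res = 13+3*4 = 25
x=4: res = 25+4*4 = 41
x=5: res = 41+5*4 = 61
x=6: res = 61+6*4 = 85

85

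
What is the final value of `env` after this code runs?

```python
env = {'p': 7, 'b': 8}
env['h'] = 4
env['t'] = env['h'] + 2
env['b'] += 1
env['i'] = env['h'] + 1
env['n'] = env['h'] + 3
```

{'p': 7, 'b': 9, 'h': 4, 't': 6, 'i': 5, 'n': 7}

env['h'] = 4 → {'p': 7, 'b': 8, 'h': 4}
env['t'] = env['h']+2 = 6 → {'p': 7, 'b': 8, 'h': 4, 't': 6}
env['b'] = 8+1 = 9 → {'p': 7, 'b': 9, 'h': 4, 't': 6}
env['i'] = env['h']+1 = 5 → {'p': 7, 'b': 9, 'h': 4, 't': 6, 'i': 5}
env['n'] = env['h']+3 = 7 → {'p': 7, 'b': 9, 'h': 4, 't': 6, 'i': 5, 'n': 7}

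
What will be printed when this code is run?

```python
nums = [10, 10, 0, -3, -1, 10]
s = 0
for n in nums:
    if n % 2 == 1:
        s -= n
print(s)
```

4

n=10: not odd
n=10: not odd
n=0: not odd
n=-3: odd, s = 0-(-3) = 3
n=-1: odd, s = 3-(-1) = 4
n=10: not odd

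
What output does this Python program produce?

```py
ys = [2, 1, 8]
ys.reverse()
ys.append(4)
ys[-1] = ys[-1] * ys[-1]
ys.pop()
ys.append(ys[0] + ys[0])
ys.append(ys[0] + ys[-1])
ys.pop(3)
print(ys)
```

reverse → [8, 1, 2]
append 4 → [8, 1, 2, 4]
ys[-1] = ys[-1]*ys[-1] = 4*4 = 16 → [8, 1, 2, 16]
pop() removes 16 → [8, 1, 2]
append ys[0]+ys[0] = 8+8 = 16 → [8, 1, 2, 16]
append ys[0]+ys[-1] = 8+16 = 24 → [8, 1, 2, 16, 24]
pop(3) removes 16 → [8, 1, 2, 24]

[8, 1, 2, 24]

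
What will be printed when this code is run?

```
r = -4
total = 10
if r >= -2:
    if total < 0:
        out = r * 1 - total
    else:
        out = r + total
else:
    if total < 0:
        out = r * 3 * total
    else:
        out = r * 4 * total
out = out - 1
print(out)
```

-161

r=-4, total=10
r >= -2 is False; total < 0 is False
→ out = r * 4 * total = -160
out = (-160)-1 = -161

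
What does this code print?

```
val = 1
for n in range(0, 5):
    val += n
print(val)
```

n=0: val = 1+0 = 1
n=1: val = 1+1 = 2
n=2: val = 2+2 = 4
n=3: val = 4+3 = 7
n=4: val = 7+4 = 11

11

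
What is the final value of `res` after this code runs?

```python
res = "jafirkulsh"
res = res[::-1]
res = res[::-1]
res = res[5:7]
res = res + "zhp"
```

reverse → 'hslukrifaj'
reverse → 'jafirkulsh'
slice [5:7] → 'ku'
+ 'zhp' → 'kuzhp'

'kuzhp'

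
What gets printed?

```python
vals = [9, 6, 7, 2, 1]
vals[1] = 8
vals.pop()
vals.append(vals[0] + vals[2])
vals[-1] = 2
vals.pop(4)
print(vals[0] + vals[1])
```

vals[1] = 8 → [9, 8, 7, 2, 1]
pop() removes 1 → [9, 8, 7, 2]
append vals[0]+vals[2] = 9+7 = 16 → [9, 8, 7, 2, 16]
vals[-1] = 2 → [9, 8, 7, 2, 2]
pop(4) removes 2 → [9, 8, 7, 2]
vals[0]+vals[1] = 9+8 = 17

17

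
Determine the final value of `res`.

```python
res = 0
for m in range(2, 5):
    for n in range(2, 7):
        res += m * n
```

180

m=2,n=2: res = 0+4 = 4
m=2,n=3: res = 4+6 = 10
m=2,n=4: res = 10+8 = 18
m=2,n=5: res = 18+10 = 28
m=2,n=6: res = 28+12 = 40
m=3,n=2: res = 40+6 = 46
m=3,n=3: res = 46+9 = 55
m=3,n=4: res = 55+12 = 67
m=3,n=5: res = 67+15 = 82
m=3,n=6: res = 82+18 = 100
m=4,n=2: res = 100+8 = 108
m=4,n=3: res = 108+12 = 120
m=4,n=4: res = 120+16 = 136
m=4,n=5: res = 136+20 = 156
m=4,n=6: res = 156+24 = 180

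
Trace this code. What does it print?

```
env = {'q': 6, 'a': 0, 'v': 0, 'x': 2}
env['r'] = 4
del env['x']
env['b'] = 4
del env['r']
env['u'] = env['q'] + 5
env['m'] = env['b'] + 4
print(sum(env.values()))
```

env['r'] = 4 → {'q': 6, 'a': 0, 'v': 0, 'x': 2, 'r': 4}
del 'x' → {'q': 6, 'a': 0, 'v': 0, 'r': 4}
env['b'] = 4 → {'q': 6, 'a': 0, 'v': 0, 'r': 4, 'b': 4}
del 'r' → {'q': 6, 'a': 0, 'v': 0, 'b': 4}
env['u'] = env['q']+5 = 11 → {'q': 6, 'a': 0, 'v': 0, 'b': 4, 'u': 11}
env['m'] = env['b']+4 = 8 → {'q': 6, 'a': 0, 'v': 0, 'b': 4, 'u': 11, 'm': 8}
sum of values = 29

29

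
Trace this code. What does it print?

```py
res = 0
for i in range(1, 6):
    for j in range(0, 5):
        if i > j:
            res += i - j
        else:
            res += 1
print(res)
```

i=1,j=0: 1>0, res = 0+1 = 1
i=1,j=1: not 1>1, res = 1+1 = 2
i=1,j=2: not 1>2, res = 2+1 = 3
i=1,j=3: not 1>3, res = 3+1 = 4
i=1,j=4: not 1>4, res = 4+1 = 5
i=2,j=0: 2>0, res = 5+2 = 7
i=2,j=1: 2>1, res = 7+1 = 8
i=2,j=2: not 2>2, res = 8+1 = 9
i=2,j=3: not 2>3, res = 9+1 = 10
i=2,j=4: not 2>4, res = 10+1 = 11
i=3,j=0: 3>0, res = 11+3 = 14
i=3,j=1: 3>1, res = 14+2 = 16
i=3,j=2: 3>2, res = 16+1 = 17
i=3,j=3: not 3>3, res = 17+1 = 18
i=3,j=4: not 3>4, res = 18+1 = 19
i=4,j=0: 4>0, res = 19+4 = 23
i=4,j=1: 4>1, res = 23+3 = 26
i=4,j=2: 4>2, res = 26+2 = 28
i=4,j=3: 4>3, res = 28+1 = 29
i=4,j=4: not 4>4, res = 29+1 = 30
i=5,j=0: 5>0, res = 30+5 = 35
i=5,j=1: 5>1, res = 35+4 = 39
i=5,j=2: 5>2, res = 39+3 = 42
i=5,j=3: 5>3, res = 42+2 = 44
i=5,j=4: 5>4, res = 44+1 = 45

45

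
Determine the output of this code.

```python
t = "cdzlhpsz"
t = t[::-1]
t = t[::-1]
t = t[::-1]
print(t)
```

reverse → 'zsphlzdc'
reverse → 'cdzlhpsz'
reverse → 'zsphlzdc'

zsphlzdc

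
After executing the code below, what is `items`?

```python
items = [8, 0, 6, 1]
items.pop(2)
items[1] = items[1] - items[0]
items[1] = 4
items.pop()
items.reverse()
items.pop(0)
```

[8]

pop(2) removes 6 → [8, 0, 1]
items[1] = items[1]-items[0] = 0-8 = -8 → [8, -8, 1]
items[1] = 4 → [8, 4, 1]
pop() removes 1 → [8, 4]
reverse → [4, 8]
pop(0) removes 4 → [8]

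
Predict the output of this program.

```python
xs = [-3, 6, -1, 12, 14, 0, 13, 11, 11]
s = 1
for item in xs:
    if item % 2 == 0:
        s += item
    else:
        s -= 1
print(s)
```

item=-3: not even, s = 1-1 = 0
item=6: even, s = 0+6 = 6
item=-1: not even, s = 6-1 = 5
item=12: even, s = 5+12 = 17
item=14: even, s = 17+14 = 31
item=0: even, s = 31+0 = 31
item=13: not even, s = 31-1 = 30
item=11: not even, s = 30-1 = 29
item=11: not even, s = 29-1 = 28

28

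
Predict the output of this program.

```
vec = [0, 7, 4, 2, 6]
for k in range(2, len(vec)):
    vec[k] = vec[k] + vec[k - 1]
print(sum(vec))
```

k=2: vec[2] = 4+7 = 11 → [0, 7, 11, 2, 6]
k=3: vec[3] = 2+11 = 13 → [0, 7, 11, 13, 6]
k=4: vec[4] = 6+13 = 19 → [0, 7, 11, 13, 19]
sum = 50

50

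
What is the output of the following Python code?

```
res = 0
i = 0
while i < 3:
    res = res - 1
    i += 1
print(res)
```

-3

i=0: res = 0-1 = -1
i=1: res = (-1)-1 = -2
i=2: res = (-2)-1 = -3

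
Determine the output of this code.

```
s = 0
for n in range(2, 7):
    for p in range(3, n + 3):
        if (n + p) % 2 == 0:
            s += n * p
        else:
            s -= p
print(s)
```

n=2,p=3: odd sum, s = 0-3 = -3
n=2,p=4: even sum, s = (-3)+8 = 5
n=3,p=3: even sum, s = 5+9 = 14
n=3,p=4: odd sum, s = 14-4 = 10
n=3,p=5: even sum, s = 10+15 = 25
n=4,p=3: odd sum, s = 25-3 = 22
n=4,p=4: even sum, s = 22+16 = 38
n=4,p=5: odd sum, s = 38-5 = 33
n=4,p=6: even sum, s = 33+24 = 57
n=5,p=3: even sum, s = 57+15 = 72
n=5,p=4: odd sum, s = 72-4 = 68
n=5,p=5: even sum, s = 68+25 = 93
n=5,p=6: odd sum, s = 93-6 = 87
n=5,p=7: even sum, s = 87+35 = 122
n=6,p=3: odd sum, s = 122-3 = 119
n=6,p=4: even sum, s = 119+24 = 143
n=6,p=5: odd sum, s = 143-5 = 138
n=6,p=6: even sum, s = 138+36 = 174
n=6,p=7: odd sum, s = 174-7 = 167
n=6,p=8: even sum, s = 167+48 = 215

215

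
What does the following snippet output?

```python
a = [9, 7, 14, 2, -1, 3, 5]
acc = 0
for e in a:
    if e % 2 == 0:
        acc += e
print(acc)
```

e=9: not even
e=7: not even
e=14: even, acc = 0+14 = 14
e=2: even, acc = 14+2 = 16
e=-1: not even
e=3: not even
e=5: not even

16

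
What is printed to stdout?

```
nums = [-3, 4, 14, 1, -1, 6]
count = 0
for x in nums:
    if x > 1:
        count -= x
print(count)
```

x=-3: not >1
x=4: >1, count = 0-4 = -4
x=14: >1, count = (-4)-14 = -18
x=1: not >1
x=-1: not >1
x=6: >1, count = (-18)-6 = -24

-24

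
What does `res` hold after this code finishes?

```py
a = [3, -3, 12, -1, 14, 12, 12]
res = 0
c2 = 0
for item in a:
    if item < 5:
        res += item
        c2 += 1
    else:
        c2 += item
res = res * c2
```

-53

item=3: <5, res = 0+3 = 3; c2=1
item=-3: <5, res = 3+(-3) = 0; c2=2
item=12: not <5; c2=14
item=-1: <5, res = 0+(-1) = -1; c2=15
item=14: not <5; c2=29
item=12: not <5; c2=41
item=12: not <5; c2=53
res*c2 = (-1)*53 = -53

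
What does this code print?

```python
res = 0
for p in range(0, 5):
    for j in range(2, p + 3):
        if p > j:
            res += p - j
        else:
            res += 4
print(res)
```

p=0,j=2: not 0>2, res = 0+4 = 4
p=1,j=2: not 1>2, res = 4+4 = 8
p=1,j=3: not 1>3, res = 8+4 = 12
p=2,j=2: not 2>2, res = 12+4 = 16
p=2,j=3: not 2>3, res = 16+4 = 20
p=2,j=4: not 2>4, res = 20+4 = 24
p=3,j=2: 3>2, res = 24+1 = 25
p=3,j=3: not 3>3, res = 25+4 = 29
p=3,j=4: not 3>4, res = 29+4 = 33
p=3,j=5: not 3>5, res = 33+4 = 37
p=4,j=2: 4>2, res = 37+2 = 39
p=4,j=3: 4>3, res = 39+1 = 40
p=4,j=4: not 4>4, res = 40+4 = 44
p=4,j=5: not 4>5, res = 44+4 = 48
p=4,j=6: not 4>6, res = 48+4 = 52

52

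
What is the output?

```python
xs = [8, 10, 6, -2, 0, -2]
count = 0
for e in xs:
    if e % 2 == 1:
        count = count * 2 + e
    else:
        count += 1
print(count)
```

6

e=8: not odd, count = 0+1 = 1
e=10: not odd, count = 1+1 = 2
e=6: not odd, count = 2+1 = 3
e=-2: not odd, count = 3+1 = 4
e=0: not odd, count = 4+1 = 5
e=-2: not odd, count = 5+1 = 6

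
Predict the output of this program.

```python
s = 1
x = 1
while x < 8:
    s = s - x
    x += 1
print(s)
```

-27

x=1: s = 1-1 = 0
x=2: s = 0-2 = -2
x=3: s = (-2)-3 = -5
x=4: s = (-5)-4 = -9
x=5: s = (-9)-5 = -14
x=6: s = (-14)-6 = -20
x=7: s = (-20)-7 = -27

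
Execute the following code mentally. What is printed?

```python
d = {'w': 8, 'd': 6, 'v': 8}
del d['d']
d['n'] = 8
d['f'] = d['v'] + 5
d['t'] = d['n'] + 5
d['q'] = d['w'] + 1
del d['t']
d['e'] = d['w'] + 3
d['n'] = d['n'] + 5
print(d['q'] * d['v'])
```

del 'd' → {'w': 8, 'v': 8}
d['n'] = 8 → {'w': 8, 'v': 8, 'n': 8}
d['f'] = d['v']+5 = 13 → {'w': 8, 'v': 8, 'n': 8, 'f': 13}
d['t'] = d['n']+5 = 13 → {'w': 8, 'v': 8, 'n': 8, 'f': 13, 't': 13}
d['q'] = d['w']+1 = 9 → {'w': 8, 'v': 8, 'n': 8, 'f': 13, 't': 13, 'q': 9}
del 't' → {'w': 8, 'v': 8, 'n': 8, 'f': 13, 'q': 9}
d['e'] = d['w']+3 = 11 → {'w': 8, 'v': 8, 'n': 8, 'f': 13, 'q': 9, 'e': 11}
d['n'] = d['n']+5 = 13 → {'w': 8, 'v': 8, 'n': 13, 'f': 13, 'q': 9, 'e': 11}
d['q']*d['v'] = 9*8 = 72

72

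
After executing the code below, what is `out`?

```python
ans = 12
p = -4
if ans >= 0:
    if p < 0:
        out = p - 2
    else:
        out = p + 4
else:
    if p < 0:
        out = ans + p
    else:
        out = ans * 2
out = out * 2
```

-12

ans=12, p=-4
ans >= 0 is True; p < 0 is True
→ out = p - 2 = -6
out = (-6)*2 = -12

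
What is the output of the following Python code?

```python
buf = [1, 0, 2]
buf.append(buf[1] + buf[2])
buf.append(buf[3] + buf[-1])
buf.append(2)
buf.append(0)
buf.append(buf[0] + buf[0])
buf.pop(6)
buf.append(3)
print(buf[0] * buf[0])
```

append buf[1]+buf[2] = 0+2 = 2 → [1, 0, 2, 2]
append buf[3]+buf[-1] = 2+2 = 4 → [1, 0, 2, 2, 4]
append 2 → [1, 0, 2, 2, 4, 2]
append 0 → [1, 0, 2, 2, 4, 2, 0]
append buf[0]+buf[0] = 1+1 = 2 → [1, 0, 2, 2, 4, 2, 0, 2]
pop(6) removes 0 → [1, 0, 2, 2, 4, 2, 2]
append 3 → [1, 0, 2, 2, 4, 2, 2, 3]
buf[0]*buf[0] = 1*1 = 1

1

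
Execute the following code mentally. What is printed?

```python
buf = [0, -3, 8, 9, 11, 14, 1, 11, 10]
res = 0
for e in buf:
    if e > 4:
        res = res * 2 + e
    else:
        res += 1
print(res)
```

708

e=0: not >4, res = 0+1 = 1
e=-3: not >4, res = 1+1 = 2
e=8: >4, res = 2*2+8 = 12
e=9: >4, res = 12*2+9 = 33
e=11: >4, res = 33*2+11 = 77
e=14: >4, res = 77*2+14 = 168
e=1: not >4, res = 168+1 = 169
e=11: >4, res = 169*2+11 = 349
e=10: >4, res = 349*2+10 = 708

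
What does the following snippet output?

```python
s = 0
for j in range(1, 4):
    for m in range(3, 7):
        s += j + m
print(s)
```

78

j=1,m=3: s = 0+4 = 4
j=1,m=4: s = 4+5 = 9
j=1,m=5: s = 9+6 = 15
j=1,m=6: s = 15+7 = 22
j=2,m=3: s = 22+5 = 27
j=2,m=4: s = 27+6 = 33
j=2,m=5: s = 33+7 = 40
j=2,m=6: s = 40+8 = 48
j=3,m=3: s = 48+6 = 54
j=3,m=4: s = 54+7 = 61
j=3,m=5: s = 61+8 = 69
j=3,m=6: s = 69+9 = 78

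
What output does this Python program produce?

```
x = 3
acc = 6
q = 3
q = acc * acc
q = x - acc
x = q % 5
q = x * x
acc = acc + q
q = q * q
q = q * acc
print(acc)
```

10

q = 6*6 = 36
q = 3-6 = -3
x = (-3)%5 = 2
q = 2*2 = 4
acc = 6+4 = 10
q = 4*4 = 16
q = 16*10 = 160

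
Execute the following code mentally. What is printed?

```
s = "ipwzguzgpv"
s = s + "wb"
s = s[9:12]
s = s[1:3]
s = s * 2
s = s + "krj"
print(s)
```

wbwbkrj

+ 'wb' → 'ipwzguzgpvwb'
slice [9:12] → 'vwb'
slice [1:3] → 'wb'
repeat ×2 → 'wbwb'
+ 'krj' → 'wbwbkrj'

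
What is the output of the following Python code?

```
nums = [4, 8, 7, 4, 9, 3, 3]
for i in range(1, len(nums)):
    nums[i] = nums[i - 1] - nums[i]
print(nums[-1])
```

i=1: nums[1] = 4-8 = -4 → [4, -4, 7, 4, 9, 3, 3]
i=2: nums[2] = (-4)-7 = -11 → [4, -4, -11, 4, 9, 3, 3]
i=3: nums[3] = (-11)-4 = -15 → [4, -4, -11, -15, 9, 3, 3]
i=4: nums[4] = (-15)-9 = -24 → [4, -4, -11, -15, -24, 3, 3]
i=5: nums[5] = (-24)-3 = -27 → [4, -4, -11, -15, -24, -27, 3]
i=6: nums[6] = (-27)-3 = -30 → [4, -4, -11, -15, -24, -27, -30]

-30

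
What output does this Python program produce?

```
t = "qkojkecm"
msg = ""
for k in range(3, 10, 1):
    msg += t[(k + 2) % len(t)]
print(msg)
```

ecmqkoj

k=3: add t[5]='e' → 'e'
k=4: add t[6]='c' → 'ec'
k=5: add t[7]='m' → 'ecm'
k=6: add t[0]='q' → 'ecmq'
k=7: add t[1]='k' → 'ecmqk'
k=8: add t[2]='o' → 'ecmqko'
k=9: add t[3]='j' → 'ecmqkoj'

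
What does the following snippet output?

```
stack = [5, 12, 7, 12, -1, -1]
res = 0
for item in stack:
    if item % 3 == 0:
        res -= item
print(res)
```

item=5: not %3==0
item=12: %3==0, res = 0-12 = -12
item=7: not %3==0
item=12: %3==0, res = (-12)-12 = -24
item=-1: not %3==0
item=-1: not %3==0

-24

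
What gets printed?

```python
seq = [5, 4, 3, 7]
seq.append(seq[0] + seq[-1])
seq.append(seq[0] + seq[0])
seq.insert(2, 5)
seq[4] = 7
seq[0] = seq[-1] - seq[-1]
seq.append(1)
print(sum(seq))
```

append seq[0]+seq[-1] = 5+7 = 12 → [5, 4, 3, 7, 12]
append seq[0]+seq[0] = 5+5 = 10 → [5, 4, 3, 7, 12, 10]
insert 5 at 2 → [5, 4, 5, 3, 7, 12, 10]
seq[4] = 7 → [5, 4, 5, 3, 7, 12, 10]
seq[0] = seq[-1]-seq[-1] = 10-10 = 0 → [0, 4, 5, 3, 7, 12, 10]
append 1 → [0, 4, 5, 3, 7, 12, 10, 1]
sum = 42

42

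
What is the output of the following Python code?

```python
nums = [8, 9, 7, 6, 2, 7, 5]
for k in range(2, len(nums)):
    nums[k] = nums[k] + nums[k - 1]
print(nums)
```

[8, 9, 16, 22, 24, 31, 36]

k=2: nums[2] = 7+9 = 16 → [8, 9, 16, 6, 2, 7, 5]
k=3: nums[3] = 6+16 = 22 → [8, 9, 16, 22, 2, 7, 5]
k=4: nums[4] = 2+22 = 24 → [8, 9, 16, 22, 24, 7, 5]
k=5: nums[5] = 7+24 = 31 → [8, 9, 16, 22, 24, 31, 5]
k=6: nums[6] = 5+31 = 36 → [8, 9, 16, 22, 24, 31, 36]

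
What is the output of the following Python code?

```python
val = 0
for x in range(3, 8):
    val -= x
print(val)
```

x=3: val = 0-3 = -3
x=4: val = (-3)-4 = -7
x=5: val = (-7)-5 = -12
x=6: val = (-12)-6 = -18
x=7: val = (-18)-7 = -25

-25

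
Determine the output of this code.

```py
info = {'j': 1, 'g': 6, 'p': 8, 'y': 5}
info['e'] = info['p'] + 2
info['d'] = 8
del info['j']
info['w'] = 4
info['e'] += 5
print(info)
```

{'g': 6, 'p': 8, 'y': 5, 'e': 15, 'd': 8, 'w': 4}

info['e'] = info['p']+2 = 10 → {'j': 1, 'g': 6, 'p': 8, 'y': 5, 'e': 10}
info['d'] = 8 → {'j': 1, 'g': 6, 'p': 8, 'y': 5, 'e': 10, 'd': 8}
del 'j' → {'g': 6, 'p': 8, 'y': 5, 'e': 10, 'd': 8}
info['w'] = 4 → {'g': 6, 'p': 8, 'y': 5, 'e': 10, 'd': 8, 'w': 4}
info['e'] = 10+5 = 15 → {'g': 6, 'p': 8, 'y': 5, 'e': 15, 'd': 8, 'w': 4}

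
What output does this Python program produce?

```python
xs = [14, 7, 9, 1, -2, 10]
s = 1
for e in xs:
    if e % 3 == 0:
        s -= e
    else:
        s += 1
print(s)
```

-3

e=14: not %3==0, s = 1+1 = 2
e=7: not %3==0, s = 2+1 = 3
e=9: %3==0, s = 3-9 = -6
e=1: not %3==0, s = (-6)+1 = -5
e=-2: not %3==0, s = (-5)+1 = -4
e=10: not %3==0, s = (-4)+1 = -3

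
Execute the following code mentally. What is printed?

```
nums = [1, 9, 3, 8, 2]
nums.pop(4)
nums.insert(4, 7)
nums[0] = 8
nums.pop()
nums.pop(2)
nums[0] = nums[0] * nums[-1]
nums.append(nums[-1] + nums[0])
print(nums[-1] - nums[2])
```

64

pop(4) removes 2 → [1, 9, 3, 8]
insert 7 at 4 → [1, 9, 3, 8, 7]
nums[0] = 8 → [8, 9, 3, 8, 7]
pop() removes 7 → [8, 9, 3, 8]
pop(2) removes 3 → [8, 9, 8]
nums[0] = nums[0]*nums[-1] = 8*8 = 64 → [64, 9, 8]
append nums[-1]+nums[0] = 8+64 = 72 → [64, 9, 8, 72]
nums[-1]-nums[2] = 72-8 = 64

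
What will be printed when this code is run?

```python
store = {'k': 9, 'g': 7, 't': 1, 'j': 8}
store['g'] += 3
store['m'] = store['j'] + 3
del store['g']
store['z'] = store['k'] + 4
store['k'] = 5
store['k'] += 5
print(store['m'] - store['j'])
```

store['g'] = 7+3 = 10 → {'k': 9, 'g': 10, 't': 1, 'j': 8}
store['m'] = store['j']+3 = 11 → {'k': 9, 'g': 10, 't': 1, 'j': 8, 'm': 11}
del 'g' → {'k': 9, 't': 1, 'j': 8, 'm': 11}
store['z'] = store['k']+4 = 13 → {'k': 9, 't': 1, 'j': 8, 'm': 11, 'z': 13}
store['k'] = 5 → {'k': 5, 't': 1, 'j': 8, 'm': 11, 'z': 13}
store['k'] = 5+5 = 10 → {'k': 10, 't': 1, 'j': 8, 'm': 11, 'z': 13}
store['m']-store['j'] = 11-8 = 3

3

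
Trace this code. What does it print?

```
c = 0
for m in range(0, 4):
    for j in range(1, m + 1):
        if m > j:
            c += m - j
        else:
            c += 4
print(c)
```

m=1,j=1: not 1>1, c = 0+4 = 4
m=2,j=1: 2>1, c = 4+1 = 5
m=2,j=2: not 2>2, c = 5+4 = 9
m=3,j=1: 3>1, c = 9+2 = 11
m=3,j=2: 3>2, c = 11+1 = 12
m=3,j=3: not 3>3, c = 12+4 = 16

16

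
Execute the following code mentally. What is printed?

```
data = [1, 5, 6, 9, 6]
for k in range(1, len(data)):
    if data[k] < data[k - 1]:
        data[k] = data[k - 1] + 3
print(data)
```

[1, 5, 6, 9, 12]

k=1: 5>=1, unchanged → [1, 5, 6, 9, 6]
k=2: 6>=5, unchanged → [1, 5, 6, 9, 6]
k=3: 9>=6, unchanged → [1, 5, 6, 9, 6]
k=4: 6<9, data[4] = 9+3 = 12 → [1, 5, 6, 9, 12]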